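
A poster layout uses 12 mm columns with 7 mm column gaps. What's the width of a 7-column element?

Span of 7: 7·12 + 6·7 = 84 + 42 = 126 mm.

126 mm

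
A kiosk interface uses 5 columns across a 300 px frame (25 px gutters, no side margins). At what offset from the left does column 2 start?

5c + 4·25 = 300 → 5c = 200 → c = 40 px.
Before column 2: 1 column + 1 gutter.
Offset = 1·(40 + 25) = 1·65 = 65 px.

65 px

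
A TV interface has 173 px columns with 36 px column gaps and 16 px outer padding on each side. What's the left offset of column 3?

434 px

Before column 3: the margin + 2 columns + 2 column gaps.
Offset = 16 + 2·(173 + 36) = 16 + 418 = 434 px.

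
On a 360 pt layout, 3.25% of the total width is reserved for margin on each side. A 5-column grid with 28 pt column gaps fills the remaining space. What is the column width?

44.92 pt

Each margin = 3.25% of 360 = 11.7 pt; content = 360 − 2·11.7 = 336.6 pt.
Subtracting 4 column gaps of 28 leaves 224.6 for 5 columns, so c = 44.92 pt.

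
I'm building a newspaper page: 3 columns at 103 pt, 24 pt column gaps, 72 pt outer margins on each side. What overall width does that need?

501 pt

Total width: 2·72 + 3·103 + 2·24 = 501 pt.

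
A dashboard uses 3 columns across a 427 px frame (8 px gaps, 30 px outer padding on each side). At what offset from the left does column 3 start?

280 px

Take off 60 px of margins, leaving 367 px.
Subtracting 2 gaps of 8 leaves 351 for 3 columns, so c = 117 px.
Column 3 starts at margin + 2·(column + gutter) = 30 + 2·125 = 280 px.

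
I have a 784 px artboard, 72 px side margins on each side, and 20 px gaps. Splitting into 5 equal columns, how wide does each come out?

112 px

Take off 144 px of margins, leaving 640 px.
640 − 4·20 = 560; ÷5 gives c = 112 px.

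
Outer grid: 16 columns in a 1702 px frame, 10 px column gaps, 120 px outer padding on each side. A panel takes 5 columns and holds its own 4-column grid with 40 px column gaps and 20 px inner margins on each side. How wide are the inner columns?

Take off 240 px of margins, leaving 1462 px.
Subtracting 15 column gaps of 10 leaves 1312 for 16 columns, so c = 82 px.
5-column span = 5·82 + 4·10 = 450 px.
Inner content = 450 − 2·20 = 410 px.
4 columns + 3 column gaps: 4d + 3·40 = 410.
4d = 410 − 120 = 290, so d = 72.5 px.

72.5 px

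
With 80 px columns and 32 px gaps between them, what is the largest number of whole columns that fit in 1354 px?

12 columns

k columns need k·80 + (k−1)·32 = k·112 − 32.
k·112 − 32 ≤ 1354 → k ≤ 1386 / 112 ≈ 12.38, so k = 12.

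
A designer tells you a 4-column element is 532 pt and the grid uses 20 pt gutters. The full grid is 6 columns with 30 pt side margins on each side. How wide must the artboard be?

868 pt

Subtracting 3 gutters of 20 leaves 472 for 4 columns, so c = 118 pt.
Adding margins, columns and gutters: 60 + 708 + 100 = 868 pt.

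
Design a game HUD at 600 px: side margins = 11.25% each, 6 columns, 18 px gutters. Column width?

Margins: 11.25% × 600 = 67.5 px each, so content = 600 − 135 = 465 px.
6 columns + 5 gutters: 6c + 5·18 = 465.
6c = 465 − 90 = 375, so c = 62.5 px.

62.5 px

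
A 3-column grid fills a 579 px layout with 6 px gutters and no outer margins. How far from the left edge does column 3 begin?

390 px

3c + 2·6 = 579 → 3c = 567 → c = 189 px.
Before column 3: 2 columns + 2 gutters.
Offset = 2·(189 + 6) = 2·195 = 390 px.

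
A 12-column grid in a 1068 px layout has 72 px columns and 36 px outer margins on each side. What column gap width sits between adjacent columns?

12 px

Content width = 1068 − 2·36 = 996 px.
12·72 + 11g = 996 → 11g = 132 → g = 12 px.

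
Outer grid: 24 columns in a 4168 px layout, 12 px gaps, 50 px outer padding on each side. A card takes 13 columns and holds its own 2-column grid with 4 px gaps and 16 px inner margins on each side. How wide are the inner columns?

Take off 100 px of margins, leaving 4068 px.
24c + 23·12 = 4068 → 24c = 3792 → c = 158 px.
13 columns plus 12 gaps: 2054 + 144 = 2198 px.
Inner content = 2198 − 2·16 = 2166 px.
2 columns + 1 gap: 2d + 1·4 = 2166.
2d = 2166 − 4 = 2162, so d = 1081 px.

1081 px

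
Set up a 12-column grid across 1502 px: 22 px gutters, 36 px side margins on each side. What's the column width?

99 px

Take off 72 px of margins, leaving 1430 px.
Subtracting 11 gutters of 22 leaves 1188 for 12 columns, so c = 99 px.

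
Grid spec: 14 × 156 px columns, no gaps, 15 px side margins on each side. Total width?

Artboard = 2·15 + 14·156 = 30 + 2184 = 2214 px.

2214 px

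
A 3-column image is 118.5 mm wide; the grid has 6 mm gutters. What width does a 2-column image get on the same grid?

77 mm

Subtracting 2 gutters of 6 leaves 106.5 for 3 columns, so c = 35.5 mm.
Span of 2: 2·35.5 + 1·6 = 71 + 6 = 77 mm.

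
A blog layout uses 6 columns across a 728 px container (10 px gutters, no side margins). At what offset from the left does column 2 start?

123 px

Subtracting 5 gutters of 10 leaves 678 for 6 columns, so c = 113 px.
No margin, so column 2 starts at 1·(column + gutter) = 1·123 = 123 px.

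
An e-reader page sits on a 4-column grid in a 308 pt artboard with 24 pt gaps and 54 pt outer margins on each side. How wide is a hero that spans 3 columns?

144 pt

Inside the margins: 308 − 108 = 200 pt.
200 − 3·24 = 128; ÷4 gives c = 32 pt.
3-column span = 3·32 + 2·24 = 144 pt.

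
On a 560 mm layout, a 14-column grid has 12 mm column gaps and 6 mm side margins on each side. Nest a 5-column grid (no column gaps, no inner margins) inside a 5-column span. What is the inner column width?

Outer content = 560 − 2·6 = 548 mm.
548 − 13·12 = 392; ÷14 gives c = 28 mm.
Span of 5: 5·28 + 4·12 = 140 + 48 = 188 mm.
5d = 188 → d = 37.6 mm.

37.6 mm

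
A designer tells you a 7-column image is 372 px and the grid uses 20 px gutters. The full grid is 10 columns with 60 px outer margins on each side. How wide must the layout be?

660 px

7 columns + 6 gutters: 7c + 6·20 = 372.
7c = 372 − 120 = 252, so c = 36 px.
Adding margins, columns and gutters: 120 + 360 + 180 = 660 px.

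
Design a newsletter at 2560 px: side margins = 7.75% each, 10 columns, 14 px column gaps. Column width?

Margins: 7.75% × 2560 = 198.4 px each, so content = 2560 − 396.8 = 2163.2 px.
10 columns + 9 column gaps: 10c + 9·14 = 2163.2.
10c = 2163.2 − 126 = 2037.2, so c = 203.72 px.

203.72 px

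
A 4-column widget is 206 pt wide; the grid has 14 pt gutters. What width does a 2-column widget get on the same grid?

96 pt

4 columns + 3 gutters: 4c + 3·14 = 206.
4c = 206 − 42 = 164, so c = 41 pt.
2 columns plus 1 gutter: 82 + 14 = 96 pt.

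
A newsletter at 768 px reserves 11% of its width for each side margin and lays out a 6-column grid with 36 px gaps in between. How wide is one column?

Each margin = 11% of 768 = 84.48 px; content = 768 − 2·84.48 = 599.04 px.
599.04 − 5·36 = 419.04; ÷6 gives c = 69.84 px.

69.84 px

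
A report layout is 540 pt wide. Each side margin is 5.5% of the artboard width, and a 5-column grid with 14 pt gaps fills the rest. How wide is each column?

84.92 pt

Margins: 5.5% × 540 = 29.7 pt each, so content = 540 − 59.4 = 480.6 pt.
480.6 − 4·14 = 424.6; ÷5 gives c = 84.92 pt.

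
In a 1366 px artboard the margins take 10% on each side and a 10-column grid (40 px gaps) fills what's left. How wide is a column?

73.28 px

Margins: 10% × 1366 = 136.6 px each, so content = 1366 − 273.2 = 1092.8 px.
1092.8 − 9·40 = 732.8; ÷10 gives c = 73.28 px.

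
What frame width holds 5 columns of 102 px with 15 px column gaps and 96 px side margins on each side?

762 px

Frame = 2·96 + 5·102 + 4·15 = 192 + 510 + 60 = 762 px.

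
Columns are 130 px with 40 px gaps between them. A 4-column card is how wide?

640 px

4 columns plus 3 gaps: 520 + 120 = 640 px.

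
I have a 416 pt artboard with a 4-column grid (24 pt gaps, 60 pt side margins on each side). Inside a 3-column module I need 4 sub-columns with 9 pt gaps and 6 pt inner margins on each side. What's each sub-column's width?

Subtract both margins: 416 − 2·60 = 296 pt.
Subtracting 3 gaps of 24 leaves 224 for 4 columns, so c = 56 pt.
3-column span = 3·56 + 2·24 = 216 pt.
Inner content = 216 − 2·6 = 204 pt.
204 − 3·9 = 177; ÷4 gives d = 44.25 pt.

44.25 pt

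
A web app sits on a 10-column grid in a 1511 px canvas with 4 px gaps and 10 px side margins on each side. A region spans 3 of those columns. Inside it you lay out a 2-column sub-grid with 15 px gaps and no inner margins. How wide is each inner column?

214.75 px

Take off 20 px of margins, leaving 1491 px.
10c + 9·4 = 1491 → 10c = 1455 → c = 145.5 px.
3 columns plus 2 gaps: 436.5 + 8 = 444.5 px.
444.5 − 1·15 = 429.5; ÷2 gives d = 214.75 px.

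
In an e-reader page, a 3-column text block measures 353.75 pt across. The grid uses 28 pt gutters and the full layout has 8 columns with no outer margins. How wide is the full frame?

990 pt

353.75 − 2·28 = 297.75; ÷3 gives c = 99.25 pt.
Summing: 794 + 196 = 990 pt.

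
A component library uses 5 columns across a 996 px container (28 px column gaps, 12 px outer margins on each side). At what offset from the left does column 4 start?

Subtract both margins: 996 − 2·12 = 972 px.
5c + 4·28 = 972 → 5c = 860 → c = 172 px.
Column 4 starts at margin + 3·(column + gutter) = 12 + 3·200 = 612 px.

612 px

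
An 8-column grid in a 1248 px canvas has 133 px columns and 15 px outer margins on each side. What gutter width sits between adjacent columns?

Take off 30 px of margins, leaving 1218 px.
Columns use 1064 px, leaving 154 px across 7 gutters = 22 px each.

22 px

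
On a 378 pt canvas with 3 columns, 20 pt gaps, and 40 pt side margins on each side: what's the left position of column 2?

Inside the margins: 378 − 80 = 298 pt.
3 columns + 2 gaps: 3c + 2·20 = 298.
3c = 298 − 40 = 258, so c = 86 pt.
Before column 2: the margin + 1 column + 1 gap.
Offset = 40 + 1·(86 + 20) = 40 + 106 = 146 pt.

146 pt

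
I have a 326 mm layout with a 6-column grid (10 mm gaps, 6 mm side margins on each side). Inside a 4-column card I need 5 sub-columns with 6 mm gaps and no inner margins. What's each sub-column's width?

Inside the margins: 326 − 12 = 314 mm.
6c + 5·10 = 314 → 6c = 264 → c = 44 mm.
4 columns plus 3 gaps: 176 + 30 = 206 mm.
Subtracting 4 gaps of 6 leaves 182 for 5 columns, so d = 36.4 mm.

36.4 mm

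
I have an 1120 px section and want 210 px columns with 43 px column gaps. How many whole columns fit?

4 columns

k columns need k·210 + (k−1)·43 = k·253 − 43.
k·253 − 43 ≤ 1120 → k ≤ 1163 / 253 ≈ 4.60, so k = 4.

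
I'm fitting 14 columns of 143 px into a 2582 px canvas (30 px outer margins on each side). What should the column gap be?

40 px

Take off 60 px of margins, leaving 2522 px.
14 columns take 14·143 = 2002 px; remaining 520 splits into 13 column gaps.
g = 520 / 13 = 40 px.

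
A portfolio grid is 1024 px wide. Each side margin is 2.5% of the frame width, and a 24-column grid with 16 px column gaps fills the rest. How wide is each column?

Margins: 2.5% × 1024 = 25.6 px each, so content = 1024 − 51.2 = 972.8 px.
Subtracting 23 column gaps of 16 leaves 604.8 for 24 columns, so c = 25.2 px.

25.2 px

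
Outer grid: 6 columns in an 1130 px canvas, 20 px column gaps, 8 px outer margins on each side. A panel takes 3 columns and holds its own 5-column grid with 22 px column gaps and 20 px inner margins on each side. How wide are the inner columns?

Inside the margins: 1130 − 16 = 1114 px.
1114 − 5·20 = 1014; ÷6 gives c = 169 px.
Span of 3: 3·169 + 2·20 = 507 + 40 = 547 px.
Inner content = 547 − 2·20 = 507 px.
507 − 4·22 = 419; ÷5 gives d = 83.8 px.

83.8 px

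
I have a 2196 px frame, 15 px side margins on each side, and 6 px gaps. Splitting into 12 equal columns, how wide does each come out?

Subtract both margins: 2196 − 2·15 = 2166 px.
12 columns + 11 gaps: 12c + 11·6 = 2166.
12c = 2166 − 66 = 2100, so c = 175 px.

175 px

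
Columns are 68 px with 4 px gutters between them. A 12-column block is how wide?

860 px

Span of 12: 12·68 + 11·4 = 816 + 44 = 860 px.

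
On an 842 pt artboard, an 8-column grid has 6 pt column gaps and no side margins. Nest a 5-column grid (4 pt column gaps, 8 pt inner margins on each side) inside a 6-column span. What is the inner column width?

8c + 7·6 = 842 → 8c = 800 → c = 100 pt.
6-column span = 6·100 + 5·6 = 630 pt.
Inner content = 630 − 2·8 = 614 pt.
Subtracting 4 column gaps of 4 leaves 598 for 5 columns, so d = 119.6 pt.

119.6 pt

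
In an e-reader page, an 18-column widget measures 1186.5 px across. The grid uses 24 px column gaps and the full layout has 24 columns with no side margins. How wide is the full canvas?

1590 px

Subtracting 17 column gaps of 24 leaves 778.5 for 18 columns, so c = 43.25 px.
Canvas = 24·43.25 + 23·24 = 1038 + 552 = 1590 px.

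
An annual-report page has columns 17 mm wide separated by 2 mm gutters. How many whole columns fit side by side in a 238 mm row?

12 columns

k columns need k·17 + (k−1)·2 = k·19 − 2.
k·19 − 2 ≤ 238 → k ≤ 240 / 19 ≈ 12.63, so k = 12.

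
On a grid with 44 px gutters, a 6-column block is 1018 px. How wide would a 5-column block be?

841 px

6c + 5·44 = 1018 → 6c = 798 → c = 133 px.
5 columns plus 4 gutters: 665 + 176 = 841 px.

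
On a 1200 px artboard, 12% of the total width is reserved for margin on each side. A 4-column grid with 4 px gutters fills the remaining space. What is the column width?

225 px

Each margin = 12% of 1200 = 144 px; content = 1200 − 2·144 = 912 px.
4 columns + 3 gutters: 4c + 3·4 = 912.
4c = 912 − 12 = 900, so c = 225 px.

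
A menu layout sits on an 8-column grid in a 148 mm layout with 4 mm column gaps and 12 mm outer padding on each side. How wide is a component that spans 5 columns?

76 mm

Take off 24 mm of margins, leaving 124 mm.
124 − 7·4 = 96; ÷8 gives c = 12 mm.
5 columns plus 4 column gaps: 60 + 16 = 76 mm.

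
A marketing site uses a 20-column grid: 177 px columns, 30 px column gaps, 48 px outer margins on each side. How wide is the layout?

4206 px

Layout = 2·48 + 20·177 + 19·30 = 96 + 3540 + 570 = 4206 px.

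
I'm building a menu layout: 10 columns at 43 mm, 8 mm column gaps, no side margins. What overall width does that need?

502 mm

Total width: 10·43 + 9·8 = 502 mm.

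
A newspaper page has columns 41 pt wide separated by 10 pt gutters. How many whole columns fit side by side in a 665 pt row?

Each extra column adds 41 + 10 = 51 pt.
(665 + 10) / 51 = 13.24, so 13 columns fit.

13 columns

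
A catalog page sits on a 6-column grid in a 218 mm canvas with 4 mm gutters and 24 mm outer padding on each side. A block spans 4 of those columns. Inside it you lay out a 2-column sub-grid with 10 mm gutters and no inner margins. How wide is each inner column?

Outer content = 218 − 2·24 = 170 mm.
6 columns + 5 gutters: 6c + 5·4 = 170.
6c = 170 − 20 = 150, so c = 25 mm.
4 columns plus 3 gutters: 100 + 12 = 112 mm.
Subtracting 1 gutter of 10 leaves 102 for 2 columns, so d = 51 mm.

51 mm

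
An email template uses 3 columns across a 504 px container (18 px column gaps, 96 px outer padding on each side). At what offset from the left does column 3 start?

316 px

Content = 504 − 2·96 = 312 px.
312 − 2·18 = 276; ÷3 gives c = 92 px.
Each column+gutter stride is 110 px; 2 of them past the 96 px margin is 96 + 220 = 316 px.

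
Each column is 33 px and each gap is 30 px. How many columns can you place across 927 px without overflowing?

k columns need k·33 + (k−1)·30 = k·63 − 30.
k·63 − 30 ≤ 927 → k ≤ 957 / 63 ≈ 15.19, so k = 15.

15 columns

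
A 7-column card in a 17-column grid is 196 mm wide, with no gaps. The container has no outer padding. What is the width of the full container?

476 mm

196 / 7 = 28 mm per column.
Summing: 476 = 476 mm.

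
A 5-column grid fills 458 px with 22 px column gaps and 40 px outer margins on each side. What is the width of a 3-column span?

218 px

Take off 80 px of margins, leaving 378 px.
378 − 4·22 = 290; ÷5 gives c = 58 px.
3 columns plus 2 column gaps: 174 + 44 = 218 px.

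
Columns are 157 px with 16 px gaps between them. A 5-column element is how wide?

849 px

Span of 5: 5·157 + 4·16 = 785 + 64 = 849 px.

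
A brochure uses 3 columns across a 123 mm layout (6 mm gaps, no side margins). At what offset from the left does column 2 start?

43 mm

Subtracting 2 gaps of 6 leaves 111 for 3 columns, so c = 37 mm.
Each column+gutter stride is 43 mm; with no margin, 1 of them is 43 mm.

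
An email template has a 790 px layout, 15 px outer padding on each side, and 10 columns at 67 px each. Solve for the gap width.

10 px

Content width = 790 − 2·15 = 760 px.
Columns use 670 px, leaving 90 px across 9 gaps = 10 px each.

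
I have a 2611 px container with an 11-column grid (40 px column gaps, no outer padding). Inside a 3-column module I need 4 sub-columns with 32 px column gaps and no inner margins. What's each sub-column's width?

146.75 px

11c + 10·40 = 2611 → 11c = 2211 → c = 201 px.
3-column span = 3·201 + 2·40 = 683 px.
4d + 3·32 = 683 → 4d = 587 → d = 146.75 px.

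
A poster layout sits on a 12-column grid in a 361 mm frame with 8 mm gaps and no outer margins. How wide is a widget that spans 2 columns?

12c + 11·8 = 361 → 12c = 273 → c = 22.75 mm.
2-column span = 2·22.75 + 1·8 = 53.5 mm.

53.5 mm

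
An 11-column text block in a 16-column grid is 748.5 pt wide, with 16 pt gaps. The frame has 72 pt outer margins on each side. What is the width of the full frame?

1240 pt

Subtracting 10 gaps of 16 leaves 588.5 for 11 columns, so c = 53.5 pt.
Total width: 2·72 + 16·53.5 + 15·16 = 1240 pt.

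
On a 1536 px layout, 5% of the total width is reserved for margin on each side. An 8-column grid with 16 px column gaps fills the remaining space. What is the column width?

Each margin = 5% of 1536 = 76.8 px; content = 1536 − 2·76.8 = 1382.4 px.
8 columns + 7 column gaps: 8c + 7·16 = 1382.4.
8c = 1382.4 − 112 = 1270.4, so c = 158.8 px.

158.8 px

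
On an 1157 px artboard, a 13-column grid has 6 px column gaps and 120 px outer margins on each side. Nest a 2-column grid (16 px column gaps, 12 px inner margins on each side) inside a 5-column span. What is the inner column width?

154.5 px

Inside the margins: 1157 − 240 = 917 px.
Subtracting 12 column gaps of 6 leaves 845 for 13 columns, so c = 65 px.
Span of 5: 5·65 + 4·6 = 325 + 24 = 349 px.
Inner content = 349 − 2·12 = 325 px.
2d + 1·16 = 325 → 2d = 309 → d = 154.5 px.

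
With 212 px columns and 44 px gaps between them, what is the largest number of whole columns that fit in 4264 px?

16 columns

k columns need k·212 + (k−1)·44 = k·256 − 44.
k·256 − 44 ≤ 4264 → k ≤ 4308 / 256 ≈ 16.83, so k = 16.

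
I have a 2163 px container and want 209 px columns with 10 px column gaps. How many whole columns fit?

9 columns

Each extra column adds 209 + 10 = 219 px.
(2163 + 10) / 219 = 9.92, so 9 columns fit.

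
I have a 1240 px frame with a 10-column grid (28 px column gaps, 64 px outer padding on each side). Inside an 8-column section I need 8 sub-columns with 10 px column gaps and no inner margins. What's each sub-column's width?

Inside the margins: 1240 − 128 = 1112 px.
Subtracting 9 column gaps of 28 leaves 860 for 10 columns, so c = 86 px.
Span of 8: 8·86 + 7·28 = 688 + 196 = 884 px.
8d + 7·10 = 884 → 8d = 814 → d = 101.75 px.

101.75 px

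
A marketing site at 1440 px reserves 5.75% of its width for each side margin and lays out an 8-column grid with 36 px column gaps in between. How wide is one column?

127.8 px

1440 × (1 − 2·5.75%) = 1440 × 88.5% = 1274.4 px for the columns.
8 columns + 7 column gaps: 8c + 7·36 = 1274.4.
8c = 1274.4 − 252 = 1022.4, so c = 127.8 px.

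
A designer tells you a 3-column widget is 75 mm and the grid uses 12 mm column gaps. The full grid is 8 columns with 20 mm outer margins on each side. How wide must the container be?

Subtracting 2 column gaps of 12 leaves 51 for 3 columns, so c = 17 mm.
Adding margins, columns and gutters: 40 + 136 + 84 = 260 mm.

260 mm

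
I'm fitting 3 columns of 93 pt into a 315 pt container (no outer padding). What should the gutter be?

18 pt

Columns use 279 pt, leaving 36 pt across 2 gutters = 18 pt each.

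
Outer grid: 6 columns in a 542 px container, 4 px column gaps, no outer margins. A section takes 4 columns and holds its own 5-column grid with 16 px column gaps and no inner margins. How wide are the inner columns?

59.2 px

6c + 5·4 = 542 → 6c = 522 → c = 87 px.
Span of 4: 4·87 + 3·4 = 348 + 12 = 360 px.
Subtracting 4 column gaps of 16 leaves 296 for 5 columns, so d = 59.2 px.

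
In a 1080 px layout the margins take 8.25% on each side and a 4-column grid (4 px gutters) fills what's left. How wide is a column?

222.45 px

Each margin = 8.25% of 1080 = 89.1 px; content = 1080 − 2·89.1 = 901.8 px.
Subtracting 3 gutters of 4 leaves 889.8 for 4 columns, so c = 222.45 px.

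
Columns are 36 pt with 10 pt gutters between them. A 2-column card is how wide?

2-column span = 2·36 + 1·10 = 82 pt.

82 pt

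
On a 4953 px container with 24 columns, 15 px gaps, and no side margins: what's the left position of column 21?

24 columns + 23 gaps: 24c + 23·15 = 4953.
24c = 4953 − 345 = 4608, so c = 192 px.
Each column+gutter stride is 207 px; with no margin, 20 of them is 4140 px.

4140 px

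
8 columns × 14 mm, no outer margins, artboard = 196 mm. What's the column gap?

12 mm

8 columns take 8·14 = 112 mm; remaining 84 splits into 7 column gaps.
g = 84 / 7 = 12 mm.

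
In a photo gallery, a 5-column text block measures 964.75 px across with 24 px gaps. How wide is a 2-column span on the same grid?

5c + 4·24 = 964.75 → 5c = 868.75 → c = 173.75 px.
2-column span = 2·173.75 + 1·24 = 371.5 px.

371.5 px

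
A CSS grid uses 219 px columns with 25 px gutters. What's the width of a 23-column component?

23-column span = 23·219 + 22·25 = 5587 px.

5587 px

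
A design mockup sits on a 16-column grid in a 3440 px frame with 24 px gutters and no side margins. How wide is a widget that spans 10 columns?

2141 px

3440 − 15·24 = 3080; ÷16 gives c = 192.5 px.
Span of 10: 10·192.5 + 9·24 = 1925 + 216 = 2141 px.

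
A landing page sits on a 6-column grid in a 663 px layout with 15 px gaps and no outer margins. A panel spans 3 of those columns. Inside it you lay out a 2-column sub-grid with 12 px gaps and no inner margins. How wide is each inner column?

Subtracting 5 gaps of 15 leaves 588 for 6 columns, so c = 98 px.
3 columns plus 2 gaps: 294 + 30 = 324 px.
324 − 1·12 = 312; ÷2 gives d = 156 px.

156 px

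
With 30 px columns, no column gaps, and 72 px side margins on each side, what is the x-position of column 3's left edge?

132 px

Each column+gutter stride is 30 px; 2 of them past the 72 px margin is 72 + 60 = 132 px.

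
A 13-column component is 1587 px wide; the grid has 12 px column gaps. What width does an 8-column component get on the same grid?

Subtracting 12 column gaps of 12 leaves 1443 for 13 columns, so c = 111 px.
Span of 8: 8·111 + 7·12 = 888 + 84 = 972 px.

972 px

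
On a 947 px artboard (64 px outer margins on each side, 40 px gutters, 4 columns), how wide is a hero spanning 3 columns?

Subtract both margins: 947 − 2·64 = 819 px.
4 columns + 3 gutters: 4c + 3·40 = 819.
4c = 819 − 120 = 699, so c = 174.75 px.
Span of 3: 3·174.75 + 2·40 = 524.25 + 80 = 604.25 px.

604.25 px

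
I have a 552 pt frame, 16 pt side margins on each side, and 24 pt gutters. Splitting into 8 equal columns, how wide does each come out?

Subtract both margins: 552 − 2·16 = 520 pt.
8c + 7·24 = 520 → 8c = 352 → c = 44 pt.

44 pt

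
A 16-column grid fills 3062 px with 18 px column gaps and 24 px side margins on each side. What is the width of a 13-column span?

2445.5 px

Content width = 3062 − 2·24 = 3014 px.
3014 − 15·18 = 2744; ÷16 gives c = 171.5 px.
13 columns plus 12 column gaps: 2229.5 + 216 = 2445.5 px.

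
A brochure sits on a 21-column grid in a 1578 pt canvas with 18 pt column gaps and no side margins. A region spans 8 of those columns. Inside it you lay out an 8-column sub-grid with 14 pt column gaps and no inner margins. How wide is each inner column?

61.5 pt

1578 − 20·18 = 1218; ÷21 gives c = 58 pt.
8 columns plus 7 column gaps: 464 + 126 = 590 pt.
8d + 7·14 = 590 → 8d = 492 → d = 61.5 pt.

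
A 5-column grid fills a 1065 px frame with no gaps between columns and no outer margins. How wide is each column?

213 px

5c = 1065 → c = 213 px.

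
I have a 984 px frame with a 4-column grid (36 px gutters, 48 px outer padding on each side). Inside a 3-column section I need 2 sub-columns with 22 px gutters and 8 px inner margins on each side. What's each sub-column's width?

Take off 96 px of margins, leaving 888 px.
888 − 3·36 = 780; ÷4 gives c = 195 px.
3-column span = 3·195 + 2·36 = 657 px.
Inner content = 657 − 2·8 = 641 px.
641 − 1·22 = 619; ÷2 gives d = 309.5 px.

309.5 px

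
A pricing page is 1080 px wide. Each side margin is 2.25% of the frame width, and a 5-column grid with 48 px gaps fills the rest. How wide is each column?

1080 × (1 − 2·2.25%) = 1080 × 95.5% = 1031.4 px for the columns.
Subtracting 4 gaps of 48 leaves 839.4 for 5 columns, so c = 167.88 px.

167.88 px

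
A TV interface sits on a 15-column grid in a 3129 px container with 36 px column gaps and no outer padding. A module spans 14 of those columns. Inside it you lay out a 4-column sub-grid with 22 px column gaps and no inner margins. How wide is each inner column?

15c + 14·36 = 3129 → 15c = 2625 → c = 175 px.
14-column span = 14·175 + 13·36 = 2918 px.
4d + 3·22 = 2918 → 4d = 2852 → d = 713 px.

713 px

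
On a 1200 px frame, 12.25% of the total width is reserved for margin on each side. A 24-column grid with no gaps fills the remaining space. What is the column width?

37.75 px

Margins: 12.25% × 1200 = 147 px each, so content = 1200 − 294 = 906 px.
906 / 24 = 37.75 px per column.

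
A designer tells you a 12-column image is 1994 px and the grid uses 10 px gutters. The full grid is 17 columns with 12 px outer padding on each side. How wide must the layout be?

Subtracting 11 gutters of 10 leaves 1884 for 12 columns, so c = 157 px.
Layout = 2·12 + 17·157 + 16·10 = 24 + 2669 + 160 = 2853 px.

2853 px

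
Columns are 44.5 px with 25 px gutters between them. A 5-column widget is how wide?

322.5 px

5 columns plus 4 gutters: 222.5 + 100 = 322.5 px.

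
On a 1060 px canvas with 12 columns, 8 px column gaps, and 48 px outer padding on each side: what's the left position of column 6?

453 px

Subtract both margins: 1060 − 2·48 = 964 px.
964 − 11·8 = 876; ÷12 gives c = 73 px.
Column 6 starts at margin + 5·(column + gutter) = 48 + 5·81 = 453 px.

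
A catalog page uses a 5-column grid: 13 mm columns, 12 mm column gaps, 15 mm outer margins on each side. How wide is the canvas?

143 mm

Adding margins, columns and gutters: 30 + 65 + 48 = 143 mm.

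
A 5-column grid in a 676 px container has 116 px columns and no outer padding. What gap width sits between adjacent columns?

5·116 + 4g = 676 → 4g = 96 → g = 24 px.

24 px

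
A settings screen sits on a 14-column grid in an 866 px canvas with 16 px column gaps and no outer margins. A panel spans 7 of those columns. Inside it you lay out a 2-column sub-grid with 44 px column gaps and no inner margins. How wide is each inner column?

190.5 px

866 − 13·16 = 658; ÷14 gives c = 47 px.
7-column span = 7·47 + 6·16 = 425 px.
2d + 1·44 = 425 → 2d = 381 → d = 190.5 px.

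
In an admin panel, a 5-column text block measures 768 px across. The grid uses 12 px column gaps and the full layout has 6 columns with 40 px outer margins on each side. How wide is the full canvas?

1004 px

5 columns + 4 column gaps: 5c + 4·12 = 768.
5c = 768 − 48 = 720, so c = 144 px.
Total width: 2·40 + 6·144 + 5·12 = 1004 px.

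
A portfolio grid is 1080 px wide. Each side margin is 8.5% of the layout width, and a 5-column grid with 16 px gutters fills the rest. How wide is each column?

166.48 px

Margins: 8.5% × 1080 = 91.8 px each, so content = 1080 − 183.6 = 896.4 px.
5c + 4·16 = 896.4 → 5c = 832.4 → c = 166.48 px.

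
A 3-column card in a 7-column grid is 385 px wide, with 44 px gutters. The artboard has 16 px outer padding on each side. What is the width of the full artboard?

989 px

3c + 2·44 = 385 → 3c = 297 → c = 99 px.
Artboard = 2·16 + 7·99 + 6·44 = 32 + 693 + 264 = 989 px.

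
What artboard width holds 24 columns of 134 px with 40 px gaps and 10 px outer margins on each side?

Total width: 2·10 + 24·134 + 23·40 = 4156 px.

4156 px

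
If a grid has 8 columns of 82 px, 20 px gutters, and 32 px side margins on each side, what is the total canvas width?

860 px

Canvas = 2·32 + 8·82 + 7·20 = 64 + 656 + 140 = 860 px.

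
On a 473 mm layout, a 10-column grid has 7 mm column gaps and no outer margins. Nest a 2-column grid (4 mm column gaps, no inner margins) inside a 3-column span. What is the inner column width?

10 columns + 9 column gaps: 10c + 9·7 = 473.
10c = 473 − 63 = 410, so c = 41 mm.
Span of 3: 3·41 + 2·7 = 123 + 14 = 137 mm.
137 − 1·4 = 133; ÷2 gives d = 66.5 mm.

66.5 mm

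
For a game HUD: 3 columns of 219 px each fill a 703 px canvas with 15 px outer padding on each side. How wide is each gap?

Inside the margins: 703 − 30 = 673 px.
3 columns take 3·219 = 657 px; remaining 16 splits into 2 gaps.
g = 16 / 2 = 8 px.

8 px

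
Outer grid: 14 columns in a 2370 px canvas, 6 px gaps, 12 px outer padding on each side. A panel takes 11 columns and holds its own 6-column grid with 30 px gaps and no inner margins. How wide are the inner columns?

282 px

Subtract both margins: 2370 − 2·12 = 2346 px.
Subtracting 13 gaps of 6 leaves 2268 for 14 columns, so c = 162 px.
Span of 11: 11·162 + 10·6 = 1782 + 60 = 1842 px.
1842 − 5·30 = 1692; ÷6 gives d = 282 px.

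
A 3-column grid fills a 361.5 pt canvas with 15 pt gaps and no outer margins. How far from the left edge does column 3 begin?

Subtracting 2 gaps of 15 leaves 331.5 for 3 columns, so c = 110.5 pt.
No margin, so column 3 starts at 2·(column + gutter) = 2·125.5 = 251 pt.

251 pt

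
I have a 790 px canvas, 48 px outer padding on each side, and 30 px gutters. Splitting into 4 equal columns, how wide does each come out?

Subtract both margins: 790 − 2·48 = 694 px.
4c + 3·30 = 694 → 4c = 604 → c = 151 px.

151 px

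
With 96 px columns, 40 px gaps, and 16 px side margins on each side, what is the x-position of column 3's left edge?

288 px

Column 3 starts at margin + 2·(column + gutter) = 16 + 2·136 = 288 px.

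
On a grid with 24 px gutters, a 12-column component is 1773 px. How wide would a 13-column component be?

1922.75 px

12 columns + 11 gutters: 12c + 11·24 = 1773.
12c = 1773 − 264 = 1509, so c = 125.75 px.
13-column span = 13·125.75 + 12·24 = 1922.75 px.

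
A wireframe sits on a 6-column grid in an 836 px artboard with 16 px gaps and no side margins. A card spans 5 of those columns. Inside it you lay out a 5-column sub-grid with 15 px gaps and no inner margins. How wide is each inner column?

6c + 5·16 = 836 → 6c = 756 → c = 126 px.
Span of 5: 5·126 + 4·16 = 630 + 64 = 694 px.
5d + 4·15 = 694 → 5d = 634 → d = 126.8 px.

126.8 px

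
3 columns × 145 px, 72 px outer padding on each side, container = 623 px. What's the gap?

Take off 144 px of margins, leaving 479 px.
3 columns take 3·145 = 435 px; remaining 44 splits into 2 gaps.
g = 44 / 2 = 22 px.

22 px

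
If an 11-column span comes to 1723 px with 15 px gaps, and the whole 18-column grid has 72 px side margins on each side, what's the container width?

1723 − 10·15 = 1573; ÷11 gives c = 143 px.
Container = 2·72 + 18·143 + 17·15 = 144 + 2574 + 255 = 2973 px.

2973 px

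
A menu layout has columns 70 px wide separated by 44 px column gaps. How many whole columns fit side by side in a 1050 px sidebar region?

9 columns

k columns need k·70 + (k−1)·44 = k·114 − 44.
k·114 − 44 ≤ 1050 → k ≤ 1094 / 114 ≈ 9.60, so k = 9.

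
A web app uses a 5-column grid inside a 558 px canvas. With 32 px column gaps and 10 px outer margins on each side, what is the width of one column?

82 px

Content width = 558 − 2·10 = 538 px.
538 − 4·32 = 410; ÷5 gives c = 82 px.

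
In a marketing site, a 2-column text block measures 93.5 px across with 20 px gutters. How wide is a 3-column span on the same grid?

150.25 px

2c + 1·20 = 93.5 → 2c = 73.5 → c = 36.75 px.
3 columns plus 2 gutters: 110.25 + 40 = 150.25 px.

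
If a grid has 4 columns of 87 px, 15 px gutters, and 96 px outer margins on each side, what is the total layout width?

Adding margins, columns and gutters: 192 + 348 + 45 = 585 px.

585 px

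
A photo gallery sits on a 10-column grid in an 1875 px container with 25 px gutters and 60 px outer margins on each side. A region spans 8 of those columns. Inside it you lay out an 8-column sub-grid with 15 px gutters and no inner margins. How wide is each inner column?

161.75 px

Take off 120 px of margins, leaving 1755 px.
1755 − 9·25 = 1530; ÷10 gives c = 153 px.
Span of 8: 8·153 + 7·25 = 1224 + 175 = 1399 px.
Subtracting 7 gutters of 15 leaves 1294 for 8 columns, so d = 161.75 px.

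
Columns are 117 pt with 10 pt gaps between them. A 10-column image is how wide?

Span of 10: 10·117 + 9·10 = 1170 + 90 = 1260 pt.

1260 pt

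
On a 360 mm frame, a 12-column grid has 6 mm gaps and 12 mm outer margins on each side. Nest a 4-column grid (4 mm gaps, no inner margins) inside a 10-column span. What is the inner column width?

Subtract both margins: 360 − 2·12 = 336 mm.
Subtracting 11 gaps of 6 leaves 270 for 12 columns, so c = 22.5 mm.
10 columns plus 9 gaps: 225 + 54 = 279 mm.
4 columns + 3 gaps: 4d + 3·4 = 279.
4d = 279 − 12 = 267, so d = 66.75 mm.

66.75 mm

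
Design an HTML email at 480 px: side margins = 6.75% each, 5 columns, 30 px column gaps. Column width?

59.04 px

Margins: 6.75% × 480 = 32.4 px each, so content = 480 − 64.8 = 415.2 px.
5 columns + 4 column gaps: 5c + 4·30 = 415.2.
5c = 415.2 − 120 = 295.2, so c = 59.04 px.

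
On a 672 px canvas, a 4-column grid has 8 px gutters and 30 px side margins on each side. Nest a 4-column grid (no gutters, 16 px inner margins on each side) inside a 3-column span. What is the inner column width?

106.25 px

Outer content = 672 − 2·30 = 612 px.
4 columns + 3 gutters: 4c + 3·8 = 612.
4c = 612 − 24 = 588, so c = 147 px.
3-column span = 3·147 + 2·8 = 457 px.
Inner content = 457 − 2·16 = 425 px.
4d = 425 → d = 106.25 px.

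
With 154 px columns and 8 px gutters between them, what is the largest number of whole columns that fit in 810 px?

Each extra column adds 154 + 8 = 162 px.
(810 + 8) / 162 = 5.05, so 5 columns fit.

5 columns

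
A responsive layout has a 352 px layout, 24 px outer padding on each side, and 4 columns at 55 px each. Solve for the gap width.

28 px

Content width = 352 − 2·24 = 304 px.
Columns use 220 px, leaving 84 px across 3 gaps = 28 px each.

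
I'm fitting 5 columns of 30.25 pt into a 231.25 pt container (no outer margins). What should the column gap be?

5·30.25 + 4g = 231.25 → 4g = 80 → g = 20 pt.

20 pt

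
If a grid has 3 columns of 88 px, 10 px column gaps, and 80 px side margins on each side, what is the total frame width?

Frame = 2·80 + 3·88 + 2·10 = 160 + 264 + 20 = 444 px.

444 px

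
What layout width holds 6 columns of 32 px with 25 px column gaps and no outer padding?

Summing: 192 + 125 = 317 px.

317 px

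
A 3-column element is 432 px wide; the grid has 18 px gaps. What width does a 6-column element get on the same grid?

882 px

Subtracting 2 gaps of 18 leaves 396 for 3 columns, so c = 132 px.
Span of 6: 6·132 + 5·18 = 792 + 90 = 882 px.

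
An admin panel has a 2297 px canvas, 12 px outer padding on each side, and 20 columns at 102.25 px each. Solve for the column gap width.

Take off 24 px of margins, leaving 2273 px.
Columns use 2045 px, leaving 228 px across 19 column gaps = 12 px each.

12 px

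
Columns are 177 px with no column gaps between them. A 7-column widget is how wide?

1239 px

With no column gaps, 7 columns span 7·177 = 1239 px.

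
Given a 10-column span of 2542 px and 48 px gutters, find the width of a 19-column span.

10c + 9·48 = 2542 → 10c = 2110 → c = 211 px.
19-column span = 19·211 + 18·48 = 4873 px.

4873 px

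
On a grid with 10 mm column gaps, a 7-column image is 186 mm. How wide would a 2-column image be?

7 columns + 6 column gaps: 7c + 6·10 = 186.
7c = 186 − 60 = 126, so c = 18 mm.
2-column span = 2·18 + 1·10 = 46 mm.

46 mm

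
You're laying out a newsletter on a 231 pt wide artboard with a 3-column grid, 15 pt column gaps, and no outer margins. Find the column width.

67 pt

Subtracting 2 column gaps of 15 leaves 201 for 3 columns, so c = 67 pt.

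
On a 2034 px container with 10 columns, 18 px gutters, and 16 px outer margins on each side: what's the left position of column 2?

218 px

Take off 32 px of margins, leaving 2002 px.
10 columns + 9 gutters: 10c + 9·18 = 2002.
10c = 2002 − 162 = 1840, so c = 184 px.
Column 2 starts at margin + 1·(column + gutter) = 16 + 1·202 = 218 px.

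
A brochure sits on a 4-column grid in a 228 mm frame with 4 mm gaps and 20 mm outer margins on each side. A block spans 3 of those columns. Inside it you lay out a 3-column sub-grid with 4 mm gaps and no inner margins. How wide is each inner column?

Subtract both margins: 228 − 2·20 = 188 mm.
4 columns + 3 gaps: 4c + 3·4 = 188.
4c = 188 − 12 = 176, so c = 44 mm.
3-column span = 3·44 + 2·4 = 140 mm.
3 columns + 2 gaps: 3d + 2·4 = 140.
3d = 140 − 8 = 132, so d = 44 mm.

44 mm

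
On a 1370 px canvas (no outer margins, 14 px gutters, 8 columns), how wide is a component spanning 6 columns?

1370 − 7·14 = 1272; ÷8 gives c = 159 px.
Span of 6: 6·159 + 5·14 = 954 + 70 = 1024 px.

1024 px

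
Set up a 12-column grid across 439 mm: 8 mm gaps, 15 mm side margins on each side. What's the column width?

Content width = 439 − 2·15 = 409 mm.
12c + 11·8 = 409 → 12c = 321 → c = 26.75 mm.

26.75 mm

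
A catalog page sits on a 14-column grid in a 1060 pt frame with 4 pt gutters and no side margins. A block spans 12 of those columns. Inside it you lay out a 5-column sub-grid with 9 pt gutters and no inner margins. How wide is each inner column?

Subtracting 13 gutters of 4 leaves 1008 for 14 columns, so c = 72 pt.
12-column span = 12·72 + 11·4 = 908 pt.
908 − 4·9 = 872; ÷5 gives d = 174.4 pt.

174.4 pt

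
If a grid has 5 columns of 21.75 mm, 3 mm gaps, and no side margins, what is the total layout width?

120.75 mm

Summing: 108.75 + 12 = 120.75 mm.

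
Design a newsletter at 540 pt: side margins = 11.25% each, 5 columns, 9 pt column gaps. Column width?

76.5 pt

Margins: 11.25% × 540 = 60.75 pt each, so content = 540 − 121.5 = 418.5 pt.
5c + 4·9 = 418.5 → 5c = 382.5 → c = 76.5 pt.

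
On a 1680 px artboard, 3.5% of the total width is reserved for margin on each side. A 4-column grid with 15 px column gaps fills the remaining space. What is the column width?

1680 × (1 − 2·3.5%) = 1680 × 93% = 1562.4 px for the columns.
1562.4 − 3·15 = 1517.4; ÷4 gives c = 379.35 px.

379.35 px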